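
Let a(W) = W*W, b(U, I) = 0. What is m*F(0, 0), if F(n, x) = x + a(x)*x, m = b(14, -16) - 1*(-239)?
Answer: 0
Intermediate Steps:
a(W) = W²
m = 239 (m = 0 - 1*(-239) = 0 + 239 = 239)
F(n, x) = x + x³ (F(n, x) = x + x²*x = x + x³)
m*F(0, 0) = 239*(0 + 0³) = 239*(0 + 0) = 239*0 = 0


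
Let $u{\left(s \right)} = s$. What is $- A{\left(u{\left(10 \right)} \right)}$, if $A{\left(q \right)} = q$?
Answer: $-10$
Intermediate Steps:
$- A{\left(u{\left(10 \right)} \right)} = \left(-1\right) 10 = -10$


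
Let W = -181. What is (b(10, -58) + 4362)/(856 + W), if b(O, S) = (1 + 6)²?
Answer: 4411/675 ≈ 6.5348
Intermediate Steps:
b(O, S) = 49 (b(O, S) = 7² = 49)
(b(10, -58) + 4362)/(856 + W) = (49 + 4362)/(856 - 181) = 4411/675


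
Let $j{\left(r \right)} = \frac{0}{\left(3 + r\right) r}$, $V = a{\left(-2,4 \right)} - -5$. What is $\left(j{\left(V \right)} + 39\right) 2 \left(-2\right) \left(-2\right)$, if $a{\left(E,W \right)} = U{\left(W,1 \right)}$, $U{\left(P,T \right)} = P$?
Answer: $312$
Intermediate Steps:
$a{\left(E,W \right)} = W$
$V = 9$ ($V = 4 - -5 = 4 + 5 = 9$)
$j{\left(r \right)} = 0$ ($j{\left(r \right)} = \frac{0}{r \left(3 + r\right)} = 0 \frac{1}{r \left(3 + r\right)} = 0$)
$\left(j{\left(V \right)} + 39\right) 2 \left(-2\right) \left(-2\right) = \left(0 + 39\right) 2 \left(-2\right) \left(-2\right) = 39 \left(\left(-4\right) \left(-2\right)\right) = 39 \cdot 8 = 312$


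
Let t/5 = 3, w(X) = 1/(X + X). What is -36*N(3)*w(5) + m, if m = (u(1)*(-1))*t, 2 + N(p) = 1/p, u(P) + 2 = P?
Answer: 21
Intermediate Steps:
u(P) = -2 + P
w(X) = 1/(2*X)
N(p) = -2 + 1/p
t = 15 (t = 5*3 = 15)
m = 15 (m = ((-2 + 1)*(-1))*15 = -1*(-1)*15 = 1*15 = 15)
-36*N(3)*w(5) + m = -36*(-2 + 1/3)*(1/2)/5 + 15 = -36*(-2 + 1/3)*(1/2)*(1/5) + 15 = -(-60)/10 + 15 = -36*(-1/6) + 15 = 6 + 15 = 21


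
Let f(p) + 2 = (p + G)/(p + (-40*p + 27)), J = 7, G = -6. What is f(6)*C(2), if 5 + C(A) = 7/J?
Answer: 8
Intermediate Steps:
C(A) = -4 (C(A) = -5 + 7/7 = -5 + 7*(⅐) = -5 + 1 = -4)
f(p) = -2 + (-6 + p)/(27 - 39*p) (f(p) = -2 + (p - 6)/(p + (-40*p + 27)) = -2 + (-6 + p)/(p + (27 - 40*p)) = -2 + (-6 + p)/(27 - 39*p))
f(6)*C(2) = ((60 - 79*6)/(3*(-9 + 13*6)))*(-4) = ((60 - 474)/(3*(-9 + 78)))*(-4) = ((⅓)*(-414)/69)*(-4) = ((⅓)*(1/69)*(-414))*(-4) = -2*(-4) = 8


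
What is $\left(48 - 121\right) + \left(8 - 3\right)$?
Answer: $-68$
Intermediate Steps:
$\left(48 - 121\right) + \left(8 - 3\right) = -73 + \left(8 - 3\right) = -73 + 5 = -68$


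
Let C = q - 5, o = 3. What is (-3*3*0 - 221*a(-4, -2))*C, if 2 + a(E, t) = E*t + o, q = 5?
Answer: 0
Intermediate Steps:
a(E, t) = 1 + E*t (a(E, t) = -2 + (E*t + 3) = -2 + (3 + E*t) = 1 + E*t)
C = 0 (C = 5 - 5 = 0)
(-3*3*0 - 221*a(-4, -2))*C = (-3*3*0 - 221*(1 - 4*(-2)))*0 = (-9*0 - 221*(1 + 8))*0 = (0 - 221*9)*0 = (0 - 1989)*0 = -1989*0 = 0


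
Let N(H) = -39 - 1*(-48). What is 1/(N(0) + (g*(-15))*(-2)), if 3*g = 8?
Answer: 1/89 ≈ 0.011236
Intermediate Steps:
g = 8/3 (g = (⅓)*8 = 8/3 ≈ 2.6667)
N(H) = 9 (N(H) = -39 + 48 = 9)
1/(N(0) + (g*(-15))*(-2)) = 1/(9 + ((8/3)*(-15))*(-2)) = 1/(9 - 40*(-2)) = 1/(9 + 80) = 1/89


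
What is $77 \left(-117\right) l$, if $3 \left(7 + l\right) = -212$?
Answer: $699699$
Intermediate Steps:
$l = - \frac{233}{3}$ ($l = -7 + \frac{1}{3} \left(-212\right) = -7 - \frac{212}{3} = - \frac{233}{3} \approx -77.667$)
$77 \left(-117\right) l = 77 \left(-117\right) \left(- \frac{233}{3}\right) = \left(-9009\right) \left(- \frac{233}{3}\right) = 699699$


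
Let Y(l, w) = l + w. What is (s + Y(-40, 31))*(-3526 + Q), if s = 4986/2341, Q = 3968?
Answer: -7108686/2341 ≈ -3036.6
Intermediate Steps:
s = 4986/2341 (s = 4986*(1/2341) = 4986/2341 ≈ 2.1299)
(s + Y(-40, 31))*(-3526 + Q) = (4986/2341 + (-40 + 31))*(-3526 + 3968) = (4986/2341 - 9)*442 = -16083/2341*442 = -7108686/2341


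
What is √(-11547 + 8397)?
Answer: 15*I*√14 ≈ 56.125*I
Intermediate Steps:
√(-11547 + 8397) = √(-3150) = 15*I*√14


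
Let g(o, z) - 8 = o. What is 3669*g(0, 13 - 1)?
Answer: 29352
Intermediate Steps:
g(o, z) = 8 + o
3669*g(0, 13 - 1) = 3669*(8 + 0) = 3669*8 = 29352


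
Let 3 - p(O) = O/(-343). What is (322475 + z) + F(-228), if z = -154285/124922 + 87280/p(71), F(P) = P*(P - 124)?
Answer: 2954029168879/6870710 ≈ 4.2995e+5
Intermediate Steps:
p(O) = 3 + O/343 (p(O) = 3 - O/(-343) = 3 - O*(-1)/343 = 3 - (-1)*O/343 = 3 + O/343)
F(P) = P*(-124 + P)
z = 186981259869/6870710 (z = -154285/124922 + 87280/(3 + (1/343)*71) = -154285*1/124922 + 87280/(3 + 71/343) = -154285/124922 + 87280/(1100/343) = -154285/124922 + 87280*(343/1100) = -154285/124922 + 1496852/55 = 186981259869/6870710 ≈ 27214.)
(322475 + z) + F(-228) = (322475 + 186981259869/6870710) - 228*(-124 - 228) = 2402613467119/6870710 - 228*(-352) = 2402613467119/6870710 + 80256 = 2954029168879/6870710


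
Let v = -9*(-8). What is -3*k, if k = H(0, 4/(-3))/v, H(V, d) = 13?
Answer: -13/24 ≈ -0.54167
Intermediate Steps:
v = 72
k = 13/72 ≈ 0.18056
-3*k = -3*13/72 = -13/24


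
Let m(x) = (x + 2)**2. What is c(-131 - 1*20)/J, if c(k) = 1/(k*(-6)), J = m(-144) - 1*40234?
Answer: -1/18183420 ≈ -5.4995e-8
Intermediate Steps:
m(x) = (2 + x)**2
J = -20070 (J = (2 - 144)**2 - 1*40234 = (-142)**2 - 40234 = 20164 - 40234 = -20070)
c(k) = -1/(6*k) (c(k) = 1/(-6*k) = -1/(6*k))
c(-131 - 1*20)/J = -1/(6*(-131 - 1*20))/(-20070) = -1/(6*(-131 - 20))*(-1/20070) = -1/6/(-151)*(-1/20070) = -1/6*(-1/151)*(-1/20070) = (1/906)*(-1/20070) = -1/18183420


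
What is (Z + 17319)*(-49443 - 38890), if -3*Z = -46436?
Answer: -8691348869/3 ≈ -2.8971e+9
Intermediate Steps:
Z = 46436/3 (Z = -1/3*(-46436) = 46436/3 ≈ 15479.)
(Z + 17319)*(-49443 - 38890) = (46436/3 + 17319)*(-49443 - 38890) = (98393/3)*(-88333) = -8691348869/3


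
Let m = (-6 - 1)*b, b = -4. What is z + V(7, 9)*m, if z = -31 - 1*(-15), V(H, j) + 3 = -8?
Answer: -324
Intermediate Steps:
V(H, j) = -11 (V(H, j) = -3 - 8 = -11)
z = -16 (z = -31 + 15 = -16)
m = 28 (m = (-6 - 1)*(-4) = -7*(-4) = 28)
z + V(7, 9)*m = -16 - 11*28 = -16 - 308 = -324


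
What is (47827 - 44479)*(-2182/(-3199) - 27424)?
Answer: -293710645512/3199 ≈ -9.1813e+7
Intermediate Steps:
(47827 - 44479)*(-2182/(-3199) - 27424) = 3348*(-2182*(-1/3199) - 27424) = 3348*(2182/3199 - 27424) = 3348*(-87727194/3199) = -293710645512/3199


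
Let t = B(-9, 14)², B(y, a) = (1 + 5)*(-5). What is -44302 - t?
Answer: -45202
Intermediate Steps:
B(y, a) = -30 (B(y, a) = 6*(-5) = -30)
t = 900 (t = (-30)² = 900)
-44302 - t = -44302 - 1*900 = -44302 - 900 = -45202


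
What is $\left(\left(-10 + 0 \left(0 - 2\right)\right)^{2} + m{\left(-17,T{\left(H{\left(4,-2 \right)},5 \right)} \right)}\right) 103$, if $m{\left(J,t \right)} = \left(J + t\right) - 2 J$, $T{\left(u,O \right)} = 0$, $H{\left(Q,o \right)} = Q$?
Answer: $12051$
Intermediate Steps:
$m{\left(J,t \right)} = t - J$
$\left(\left(-10 + 0 \left(0 - 2\right)\right)^{2} + m{\left(-17,T{\left(H{\left(4,-2 \right)},5 \right)} \right)}\right) 103 = \left(\left(-10 + 0 \left(0 - 2\right)\right)^{2} + \left(0 - -17\right)\right) 103 = \left(\left(-10 + 0 \left(-2\right)\right)^{2} + \left(0 + 17\right)\right) 103 = \left(\left(-10 + 0\right)^{2} + 17\right) 103 = \left(\left(-10\right)^{2} + 17\right) 103 = \left(100 + 17\right) 103 = 117 \cdot 103 = 12051$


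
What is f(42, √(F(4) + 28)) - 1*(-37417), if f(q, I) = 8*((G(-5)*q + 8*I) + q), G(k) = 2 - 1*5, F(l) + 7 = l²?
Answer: 36745 + 64*√37 ≈ 37134.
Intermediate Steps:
F(l) = -7 + l²
G(k) = -3 (G(k) = 2 - 5 = -3)
f(q, I) = -16*q + 64*I (f(q, I) = 8*((-3*q + 8*I) + q) = 8*(-2*q + 8*I) = -16*q + 64*I)
f(42, √(F(4) + 28)) - 1*(-37417) = (-16*42 + 64*√((-7 + 4²) + 28)) - 1*(-37417) = (-672 + 64*√((-7 + 16) + 28)) + 37417 = (-672 + 64*√(9 + 28)) + 37417 = (-672 + 64*√37) + 37417 = 36745 + 64*√37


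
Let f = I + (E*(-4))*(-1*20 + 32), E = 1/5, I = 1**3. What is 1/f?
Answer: -5/43 ≈ -0.11628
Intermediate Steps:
I = 1
E = 1/5 ≈ 0.20000
f = -43/5 (f = 1 + ((1/5)*(-4))*(-1*20 + 32) = 1 - 4*(-20 + 32)/5 = 1 - 4/5*12 = 1 - 48/5 = -43/5 ≈ -8.6000)
1/f = 1/(-43/5) = -5/43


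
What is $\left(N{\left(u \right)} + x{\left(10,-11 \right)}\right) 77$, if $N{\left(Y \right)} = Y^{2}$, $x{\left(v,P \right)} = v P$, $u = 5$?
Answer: $-6545$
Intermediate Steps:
$x{\left(v,P \right)} = P v$
$\left(N{\left(u \right)} + x{\left(10,-11 \right)}\right) 77 = \left(5^{2} - 110\right) 77 = \left(25 - 110\right) 77 = \left(-85\right) 77 = -6545$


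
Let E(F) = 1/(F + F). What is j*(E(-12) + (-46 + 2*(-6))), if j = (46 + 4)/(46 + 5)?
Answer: -34825/612 ≈ -56.904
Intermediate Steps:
E(F) = 1/(2*F)
j = 50/51 ≈ 0.98039
j*(E(-12) + (-46 + 2*(-6))) = 50*((1/2)/(-12) + (-46 + 2*(-6)))/51 = 50*((1/2)*(-1/12) + (-46 - 12))/51 = 50*(-1/24 - 58)/51 = (50/51)*(-1393/24) = -34825/612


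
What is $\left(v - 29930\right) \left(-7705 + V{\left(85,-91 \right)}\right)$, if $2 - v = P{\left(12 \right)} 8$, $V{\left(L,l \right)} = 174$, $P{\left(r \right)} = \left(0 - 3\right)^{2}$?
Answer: $225930000$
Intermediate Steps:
$P{\left(r \right)} = 9$ ($P{\left(r \right)} = \left(-3\right)^{2} = 9$)
$v = -70$ ($v = 2 - 9 \cdot 8 = 2 - 72 = -70$)
$\left(v - 29930\right) \left(-7705 + V{\left(85,-91 \right)}\right) = \left(-70 - 29930\right) \left(-7705 + 174\right) = \left(-30000\right) \left(-7531\right) = 225930000$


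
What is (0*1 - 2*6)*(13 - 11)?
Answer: -24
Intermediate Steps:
(0*1 - 2*6)*(13 - 11) = (0 - 12)*2 = -12*2 = -24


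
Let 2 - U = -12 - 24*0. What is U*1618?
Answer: 22652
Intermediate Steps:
U = 14 (U = 2 - (-12 - 24*0) = 2 - (-12 + 0) = 2 - 1*(-12) = 2 + 12 = 14)
U*1618 = 14*1618 = 22652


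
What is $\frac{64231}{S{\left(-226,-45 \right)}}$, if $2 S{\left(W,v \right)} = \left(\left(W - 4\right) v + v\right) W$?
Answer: $- \frac{64231}{1164465} \approx -0.055159$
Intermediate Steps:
$S{\left(W,v \right)} = \frac{W \left(v + v \left(-4 + W\right)\right)}{2}$ ($S{\left(W,v \right)} = \frac{\left(\left(W - 4\right) v + v\right) W}{2} = \frac{\left(\left(-4 + W\right) v + v\right) W}{2} = \frac{\left(v \left(-4 + W\right) + v\right) W}{2} = \frac{\left(v + v \left(-4 + W\right)\right) W}{2} = \frac{W \left(v + v \left(-4 + W\right)\right)}{2}$)
$\frac{64231}{S{\left(-226,-45 \right)}} = \frac{64231}{\frac{1}{2} \left(-226\right) \left(-45\right) \left(-3 - 226\right)} = \frac{64231}{\frac{1}{2} \left(-226\right) \left(-45\right) \left(-229\right)} = \frac{64231}{-1164465} = 64231 \left(- \frac{1}{1164465}\right) = - \frac{64231}{1164465}$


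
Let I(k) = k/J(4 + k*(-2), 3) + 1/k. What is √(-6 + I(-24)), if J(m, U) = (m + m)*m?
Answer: I*√147138/156 ≈ 2.4589*I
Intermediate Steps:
J(m, U) = 2*m² (J(m, U) = (2*m)*m = 2*m²)
I(k) = 1/k + k/(2*(4 - 2*k)²) (I(k) = k/((2*(4 + k*(-2))²)) + 1/k = k/((2*(4 - 2*k)²)) + 1/k = k*(1/(2*(4 - 2*k)²)) + 1/k = k/(2*(4 - 2*k)²) + 1/k = 1/k + k/(2*(4 - 2*k)²))
√(-6 + I(-24)) = √(-6 + (1/(-24) + (⅛)*(-24)/(-2 - 24)²)) = √(-6 + (-1/24 + (⅛)*(-24)/(-26)²)) = √(-6 + (-1/24 + (⅛)*(-24)*(1/676))) = √(-6 + (-1/24 - 3/676)) = √(-6 - 187/4056) = √(-24523/4056) = I*√147138/156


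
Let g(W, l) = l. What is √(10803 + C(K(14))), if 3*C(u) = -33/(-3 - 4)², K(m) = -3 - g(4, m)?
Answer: 2*√132334/7 ≈ 103.94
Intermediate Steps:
K(m) = -3 - m
C(u) = -11/49 (C(u) = (-33/(-3 - 4)²)/3 = (-33/((-7)²))/3 = (-33/49)/3 = (-33*1/49)/3 = (⅓)*(-33/49) = -11/49)
√(10803 + C(K(14))) = √(10803 - 11/49) = √(529336/49) = 2*√132334/7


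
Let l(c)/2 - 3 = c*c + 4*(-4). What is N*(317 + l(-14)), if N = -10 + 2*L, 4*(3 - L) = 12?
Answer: -6830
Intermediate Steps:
L = 0 (L = 3 - 1/4*12 = 3 - 3 = 0)
l(c) = -26 + 2*c**2 (l(c) = 6 + 2*(c*c + 4*(-4)) = 6 + 2*(c**2 - 16) = 6 + 2*(-16 + c**2) = 6 + (-32 + 2*c**2) = -26 + 2*c**2)
N = -10 (N = -10 + 2*0 = -10 + 0 = -10)
N*(317 + l(-14)) = -10*(317 + (-26 + 2*(-14)**2)) = -10*(317 + (-26 + 2*196)) = -10*(317 + (-26 + 392)) = -10*(317 + 366) = -10*683 = -6830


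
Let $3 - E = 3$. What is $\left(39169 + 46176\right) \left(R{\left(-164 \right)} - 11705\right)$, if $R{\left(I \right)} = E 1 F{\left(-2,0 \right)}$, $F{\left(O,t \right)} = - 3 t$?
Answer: $-998963225$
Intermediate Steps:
$E = 0$ ($E = 3 - 3 = 0$)
$R{\left(I \right)} = 0$ ($R{\left(I \right)} = 0 \cdot 1 \left(\left(-3\right) 0\right) = 0 \cdot 0 = 0$)
$\left(39169 + 46176\right) \left(R{\left(-164 \right)} - 11705\right) = \left(39169 + 46176\right) \left(0 - 11705\right) = 85345 \left(-11705\right) = -998963225$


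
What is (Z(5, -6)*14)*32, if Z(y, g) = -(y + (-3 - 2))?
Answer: 0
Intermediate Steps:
Z(y, g) = 5 - y (Z(y, g) = -(y - 5) = -(-5 + y) = 5 - y)
(Z(5, -6)*14)*32 = ((5 - 1*5)*14)*32 = ((5 - 5)*14)*32 = (0*14)*32 = 0*32 = 0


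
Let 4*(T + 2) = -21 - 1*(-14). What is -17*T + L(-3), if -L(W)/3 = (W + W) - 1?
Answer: 339/4 ≈ 84.750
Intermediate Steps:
T = -15/4 (T = -2 + (-21 - 1*(-14))/4 = -2 + (-21 + 14)/4 = -2 + (1/4)*(-7) = -2 - 7/4 = -15/4 ≈ -3.7500)
L(W) = 3 - 6*W (L(W) = -3*((W + W) - 1) = -3*(2*W - 1) = -3*(-1 + 2*W) = 3 - 6*W)
-17*T + L(-3) = -17*(-15/4) + (3 - 6*(-3)) = 255/4 + (3 + 18) = 255/4 + 21 = 339/4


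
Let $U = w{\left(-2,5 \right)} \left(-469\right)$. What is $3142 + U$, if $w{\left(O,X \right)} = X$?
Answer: $797$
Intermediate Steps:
$U = -2345$ ($U = 5 \left(-469\right) = -2345$)
$3142 + U = 3142 - 2345 = 797$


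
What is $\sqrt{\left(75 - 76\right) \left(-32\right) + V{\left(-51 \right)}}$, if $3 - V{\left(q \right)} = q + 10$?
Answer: $2 \sqrt{19} \approx 8.7178$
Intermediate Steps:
$V{\left(q \right)} = -7 - q$ ($V{\left(q \right)} = 3 - \left(q + 10\right) = 3 - \left(10 + q\right) = -7 - q$)
$\sqrt{\left(75 - 76\right) \left(-32\right) + V{\left(-51 \right)}} = \sqrt{\left(75 - 76\right) \left(-32\right) - -44} = \sqrt{\left(-1\right) \left(-32\right) + \left(-7 + 51\right)} = \sqrt{32 + 44} = \sqrt{76} = 2 \sqrt{19}$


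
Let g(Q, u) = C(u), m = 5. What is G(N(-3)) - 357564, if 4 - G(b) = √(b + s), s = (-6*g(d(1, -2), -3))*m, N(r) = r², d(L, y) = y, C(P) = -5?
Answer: -357560 - √159 ≈ -3.5757e+5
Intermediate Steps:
g(Q, u) = -5
s = 150 (s = -6*(-5)*5 = 30*5 = 150)
G(b) = 4 - √(150 + b) (G(b) = 4 - √(b + 150) = 4 - √(150 + b))
G(N(-3)) - 357564 = (4 - √(150 + (-3)²)) - 357564 = (4 - √(150 + 9)) - 357564 = (4 - √159) - 357564 = -357560 - √159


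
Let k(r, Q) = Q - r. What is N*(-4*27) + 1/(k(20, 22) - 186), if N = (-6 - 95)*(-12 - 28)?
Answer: -80282881/184 ≈ -4.3632e+5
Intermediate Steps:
N = 4040 (N = -101*(-40) = 4040)
N*(-4*27) + 1/(k(20, 22) - 186) = 4040*(-4*27) + 1/((22 - 1*20) - 186) = 4040*(-108) + 1/((22 - 20) - 186) = -436320 + 1/(2 - 186) = -436320 + 1/(-184) = -436320 - 1/184 = -80282881/184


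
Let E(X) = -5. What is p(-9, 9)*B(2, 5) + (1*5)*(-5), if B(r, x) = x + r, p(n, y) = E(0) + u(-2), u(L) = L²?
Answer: -32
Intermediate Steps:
p(n, y) = -1 (p(n, y) = -5 + (-2)² = -5 + 4 = -1)
B(r, x) = r + x
p(-9, 9)*B(2, 5) + (1*5)*(-5) = -(2 + 5) + (1*5)*(-5) = -1*7 + 5*(-5) = -7 - 25 = -32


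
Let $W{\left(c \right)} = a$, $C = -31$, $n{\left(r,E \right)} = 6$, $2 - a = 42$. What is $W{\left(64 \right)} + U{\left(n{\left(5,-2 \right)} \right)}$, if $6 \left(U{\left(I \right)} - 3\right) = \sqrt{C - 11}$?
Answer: $-37 + \frac{i \sqrt{42}}{6} \approx -37.0 + 1.0801 i$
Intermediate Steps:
$a = -40$ ($a = 2 - 42 = -40$)
$W{\left(c \right)} = -40$
$U{\left(I \right)} = 3 + \frac{i \sqrt{42}}{6}$ ($U{\left(I \right)} = 3 + \frac{\sqrt{-31 - 11}}{6} = 3 + \frac{\sqrt{-42}}{6} = 3 + \frac{i \sqrt{42}}{6}$)
$W{\left(64 \right)} + U{\left(n{\left(5,-2 \right)} \right)} = -40 + \left(3 + \frac{i \sqrt{42}}{6}\right) = -37 + \frac{i \sqrt{42}}{6}$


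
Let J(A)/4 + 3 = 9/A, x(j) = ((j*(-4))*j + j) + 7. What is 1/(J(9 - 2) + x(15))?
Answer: -7/6194 ≈ -0.0011301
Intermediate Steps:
x(j) = 7 + j - 4*j**2 (x(j) = ((-4*j)*j + j) + 7 = (-4*j**2 + j) + 7 = (j - 4*j**2) + 7 = 7 + j - 4*j**2)
J(A) = -12 + 36/A (J(A) = -12 + 4*(9/A) = -12 + 36/A)
1/(J(9 - 2) + x(15)) = 1/((-12 + 36/(9 - 2)) + (7 + 15 - 4*15**2)) = 1/((-12 + 36/7) + (7 + 15 - 4*225)) = 1/((-12 + 36*(1/7)) + (7 + 15 - 900)) = 1/((-12 + 36/7) - 878) = 1/(-48/7 - 878) = 1/(-6194/7) = -7/6194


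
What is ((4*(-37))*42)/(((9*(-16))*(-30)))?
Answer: -259/180 ≈ -1.4389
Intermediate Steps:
((4*(-37))*42)/(((9*(-16))*(-30))) = (-148*42)/((-144*(-30))) = -6216/4320 = -6216*1/4320 = -259/180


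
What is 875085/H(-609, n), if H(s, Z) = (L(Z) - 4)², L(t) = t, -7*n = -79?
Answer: 14293055/867 ≈ 16486.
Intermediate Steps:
n = 79/7 (n = -⅐*(-79) = 79/7 ≈ 11.286)
H(s, Z) = (-4 + Z)² (H(s, Z) = (Z - 4)² = (-4 + Z)²)
875085/H(-609, n) = 875085/((-4 + 79/7)²) = 875085/((51/7)²) = 875085/(2601/49) = 875085*(49/2601) = 14293055/867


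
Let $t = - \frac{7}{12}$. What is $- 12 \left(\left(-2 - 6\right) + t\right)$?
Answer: $103$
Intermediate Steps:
$t = - \frac{7}{12} \approx -0.58333$
$- 12 \left(\left(-2 - 6\right) + t\right) = - 12 \left(\left(-2 - 6\right) - \frac{7}{12}\right) = - 12 \left(-8 - \frac{7}{12}\right) = \left(-12\right) \left(- \frac{103}{12}\right) = 103$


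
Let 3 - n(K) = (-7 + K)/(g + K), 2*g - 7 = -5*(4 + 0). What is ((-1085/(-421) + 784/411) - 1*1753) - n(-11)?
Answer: -10601096179/6056085 ≈ -1750.5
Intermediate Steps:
g = -13/2 (g = 7/2 + (-5*(4 + 0))/2 = 7/2 + (-5*4)/2 = 7/2 + (½)*(-20) = 7/2 - 10 = -13/2 ≈ -6.5000)
n(K) = 3 - (-7 + K)/(-13/2 + K)
((-1085/(-421) + 784/411) - 1*1753) - n(-11) = ((-1085/(-421) + 784/411) - 1*1753) - (-25 + 4*(-11))/(-13 + 2*(-11)) = ((-1085*(-1/421) + 784*(1/411)) - 1753) - (-25 - 44)/(-13 - 22) = ((1085/421 + 784/411) - 1753) - (-69)/(-35) = (775999/173031 - 1753) - (-1)*(-69)/35 = -302547344/173031 - 1*69/35 = -302547344/173031 - 69/35 = -10601096179/6056085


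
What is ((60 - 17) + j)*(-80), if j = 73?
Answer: -9280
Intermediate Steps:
((60 - 17) + j)*(-80) = ((60 - 17) + 73)*(-80) = (43 + 73)*(-80) = 116*(-80) = -9280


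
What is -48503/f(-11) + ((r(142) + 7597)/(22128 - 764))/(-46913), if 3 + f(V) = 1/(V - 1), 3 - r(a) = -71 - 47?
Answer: 291672595957193/18541612642 ≈ 15731.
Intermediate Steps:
r(a) = 121 (r(a) = 3 - (-71 - 47) = 3 - 1*(-118) = 3 + 118 = 121)
f(V) = -3 + 1/(-1 + V) (f(V) = -3 + 1/(V - 1) = -3 + 1/(-1 + V))
-48503/f(-11) + ((r(142) + 7597)/(22128 - 764))/(-46913) = -48503*(-1 - 11)/(4 - 3*(-11)) + ((121 + 7597)/(22128 - 764))/(-46913) = -48503*(-12/(4 + 33)) + (7718/21364)*(-1/46913) = -48503/((-1/12*37)) + (7718*(1/21364))*(-1/46913) = -48503/(-37/12) + (3859/10682)*(-1/46913) = -48503*(-12/37) - 3859/501124666 = 582036/37 - 3859/501124666 = 291672595957193/18541612642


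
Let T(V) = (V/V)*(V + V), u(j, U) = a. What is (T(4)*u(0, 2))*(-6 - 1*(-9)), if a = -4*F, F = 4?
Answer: -384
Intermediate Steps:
a = -16 (a = -4*4 = -16)
u(j, U) = -16
T(V) = 2*V (T(V) = 1*(2*V) = 2*V)
(T(4)*u(0, 2))*(-6 - 1*(-9)) = ((2*4)*(-16))*(-6 - 1*(-9)) = (8*(-16))*(-6 + 9) = -128*3 = -384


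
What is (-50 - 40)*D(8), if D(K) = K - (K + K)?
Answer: 720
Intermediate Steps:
D(K) = -K (D(K) = K - 2*K = -K)
(-50 - 40)*D(8) = (-50 - 40)*(-1*8) = -90*(-8) = 720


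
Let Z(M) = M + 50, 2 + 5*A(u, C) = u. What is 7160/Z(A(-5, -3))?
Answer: 35800/243 ≈ 147.33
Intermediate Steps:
A(u, C) = -⅖ + u/5
Z(M) = 50 + M
7160/Z(A(-5, -3)) = 7160/(50 + (-⅖ + (⅕)*(-5))) = 7160/(50 + (-⅖ - 1)) = 7160/(50 - 7/5) = 7160/(243/5) = 7160*(5/243) = 35800/243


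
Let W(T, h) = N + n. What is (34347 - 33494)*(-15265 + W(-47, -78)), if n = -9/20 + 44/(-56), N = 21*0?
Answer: -1823093869/140 ≈ -1.3022e+7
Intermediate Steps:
N = 0
n = -173/140 (n = -9*1/20 + 44*(-1/56) = -9/20 - 11/14 = -173/140 ≈ -1.2357)
W(T, h) = -173/140 (W(T, h) = 0 - 173/140 = -173/140)
(34347 - 33494)*(-15265 + W(-47, -78)) = (34347 - 33494)*(-15265 - 173/140) = 853*(-2137273/140) = -1823093869/140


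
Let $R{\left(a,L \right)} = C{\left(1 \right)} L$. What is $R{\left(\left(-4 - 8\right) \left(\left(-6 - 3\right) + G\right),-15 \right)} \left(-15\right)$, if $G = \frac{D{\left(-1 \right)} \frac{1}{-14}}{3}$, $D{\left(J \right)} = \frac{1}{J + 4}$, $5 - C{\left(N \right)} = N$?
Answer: $900$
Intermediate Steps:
$C{\left(N \right)} = 5 - N$
$D{\left(J \right)} = \frac{1}{4 + J}$
$G = - \frac{1}{126}$ ($G = \frac{\frac{1}{4 - 1} \frac{1}{-14}}{3} = \frac{1}{3} \left(- \frac{1}{14}\right) \frac{1}{3} = \left(- \frac{1}{42}\right) \frac{1}{3} = - \frac{1}{126} \approx -0.0079365$)
$R{\left(a,L \right)} = 4 L$ ($R{\left(a,L \right)} = \left(5 - 1\right) L = 4 L$)
$R{\left(\left(-4 - 8\right) \left(\left(-6 - 3\right) + G\right),-15 \right)} \left(-15\right) = 4 \left(-15\right) \left(-15\right) = \left(-60\right) \left(-15\right) = 900$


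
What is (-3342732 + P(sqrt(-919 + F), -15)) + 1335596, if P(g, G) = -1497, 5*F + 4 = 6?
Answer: -2008633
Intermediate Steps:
F = 2/5 (F = -4/5 + (1/5)*6 = -4/5 + 6/5 = 2/5 ≈ 0.40000)
(-3342732 + P(sqrt(-919 + F), -15)) + 1335596 = (-3342732 - 1497) + 1335596 = -3344229 + 1335596 = -2008633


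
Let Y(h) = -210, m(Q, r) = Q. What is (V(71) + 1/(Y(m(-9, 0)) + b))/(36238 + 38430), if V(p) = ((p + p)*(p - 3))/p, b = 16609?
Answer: 2230265/1224480532 ≈ 0.0018214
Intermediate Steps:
V(p) = -6 + 2*p (V(p) = ((2*p)*(-3 + p))/p = (2*p*(-3 + p))/p = -6 + 2*p)
(V(71) + 1/(Y(m(-9, 0)) + b))/(36238 + 38430) = ((-6 + 2*71) + 1/(-210 + 16609))/(36238 + 38430) = ((-6 + 142) + 1/16399)/74668 = (136 + 1/16399)*(1/74668) = (2230265/16399)*(1/74668) = 2230265/1224480532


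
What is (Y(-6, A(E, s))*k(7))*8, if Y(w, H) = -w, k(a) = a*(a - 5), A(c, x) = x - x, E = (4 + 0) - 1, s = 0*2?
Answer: 672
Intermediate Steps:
s = 0
E = 3 (E = 4 - 1 = 3)
A(c, x) = 0
k(a) = a*(-5 + a)
(Y(-6, A(E, s))*k(7))*8 = ((-1*(-6))*(7*(-5 + 7)))*8 = (6*(7*2))*8 = (6*14)*8 = 84*8 = 672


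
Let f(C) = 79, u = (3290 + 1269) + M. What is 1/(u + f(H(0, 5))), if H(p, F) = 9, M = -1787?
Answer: 1/2851 ≈ 0.00035075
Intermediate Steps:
u = 2772 (u = (3290 + 1269) - 1787 = 4559 - 1787 = 2772)
1/(u + f(H(0, 5))) = 1/(2772 + 79) = 1/2851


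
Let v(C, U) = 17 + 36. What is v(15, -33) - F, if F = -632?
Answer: 685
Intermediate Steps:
v(C, U) = 53
v(15, -33) - F = 53 - 1*(-632) = 53 + 632 = 685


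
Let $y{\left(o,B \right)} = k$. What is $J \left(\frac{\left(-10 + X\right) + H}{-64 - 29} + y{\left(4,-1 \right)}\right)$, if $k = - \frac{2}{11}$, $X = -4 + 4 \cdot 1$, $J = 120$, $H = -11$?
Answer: $\frac{1800}{341} \approx 5.2786$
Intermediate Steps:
$X = 0$ ($X = -4 + 4 = 0$)
$k = - \frac{2}{11}$ ($k = \left(-2\right) \frac{1}{11} = - \frac{2}{11} \approx -0.18182$)
$y{\left(o,B \right)} = - \frac{2}{11}$
$J \left(\frac{\left(-10 + X\right) + H}{-64 - 29} + y{\left(4,-1 \right)}\right) = 120 \left(\frac{\left(-10 + 0\right) - 11}{-64 - 29} - \frac{2}{11}\right) = 120 \left(\frac{-10 - 11}{-93} - \frac{2}{11}\right) = 120 \left(\left(-21\right) \left(- \frac{1}{93}\right) - \frac{2}{11}\right) = 120 \left(\frac{7}{31} - \frac{2}{11}\right) = 120 \cdot \frac{15}{341} = \frac{1800}{341}$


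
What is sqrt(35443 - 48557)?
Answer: I*sqrt(13114) ≈ 114.52*I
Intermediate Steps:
sqrt(35443 - 48557) = sqrt(-13114) = I*sqrt(13114)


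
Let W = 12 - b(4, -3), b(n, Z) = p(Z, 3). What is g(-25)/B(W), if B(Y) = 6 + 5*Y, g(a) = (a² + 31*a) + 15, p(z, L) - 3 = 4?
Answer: -135/31 ≈ -4.3548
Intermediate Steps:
p(z, L) = 7 (p(z, L) = 3 + 4 = 7)
b(n, Z) = 7
W = 5 (W = 12 - 1*7 = 12 - 7 = 5)
g(a) = 15 + a² + 31*a
g(-25)/B(W) = (15 + (-25)² + 31*(-25))/(6 + 5*5) = (15 + 625 - 775)/(6 + 25) = -135/31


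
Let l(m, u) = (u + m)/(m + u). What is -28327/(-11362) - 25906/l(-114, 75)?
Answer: -22639665/874 ≈ -25904.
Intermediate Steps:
l(m, u) = 1 (l(m, u) = (m + u)/(m + u) = 1)
-28327/(-11362) - 25906/l(-114, 75) = -28327/(-11362) - 25906/1 = -28327*(-1/11362) - 25906*1 = 2179/874 - 25906 = -22639665/874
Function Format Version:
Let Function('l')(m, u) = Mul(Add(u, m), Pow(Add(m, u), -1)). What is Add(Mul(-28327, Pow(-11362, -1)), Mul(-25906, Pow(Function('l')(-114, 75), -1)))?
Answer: Rational(-22639665, 874) ≈ -25904.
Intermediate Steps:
Function('l')(m, u) = 1 (Function('l')(m, u) = Mul(Add(m, u), Pow(Add(m, u), -1)) = 1)
Add(Mul(-28327, Pow(-11362, -1)), Mul(-25906, Pow(Function('l')(-114, 75), -1))) = Add(Mul(-28327, Pow(-11362, -1)), Mul(-25906, Pow(1, -1))) = Add(Mul(-28327, Rational(-1, 11362)), Mul(-25906, 1)) = Add(Rational(2179, 874), -25906) = Rational(-22639665, 874)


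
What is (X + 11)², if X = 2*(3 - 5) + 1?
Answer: 64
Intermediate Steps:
X = -3 (X = 2*(-2) + 1 = -4 + 1 = -3)
(X + 11)² = (-3 + 11)² = 8² = 64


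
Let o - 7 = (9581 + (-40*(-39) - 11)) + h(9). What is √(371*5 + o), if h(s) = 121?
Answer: 3*√1457 ≈ 114.51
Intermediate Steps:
o = 11258 (o = 7 + ((9581 + (-40*(-39) - 11)) + 121) = 7 + ((9581 + (1560 - 11)) + 121) = 7 + ((9581 + 1549) + 121) = 7 + (11130 + 121) = 7 + 11251 = 11258)
√(371*5 + o) = √(371*5 + 11258) = √(1855 + 11258) = √13113 = 3*√1457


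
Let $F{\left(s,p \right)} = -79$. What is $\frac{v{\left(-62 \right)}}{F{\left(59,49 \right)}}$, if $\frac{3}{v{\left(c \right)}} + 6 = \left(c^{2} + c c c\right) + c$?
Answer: $\frac{1}{6176536} \approx 1.619 \cdot 10^{-7}$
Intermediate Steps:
$v{\left(c \right)} = \frac{3}{-6 + c + c^{2} + c^{3}}$ ($v{\left(c \right)} = \frac{3}{-6 + \left(\left(c^{2} + c c c\right) + c\right)} = \frac{3}{-6 + \left(\left(c^{2} + c^{2} c\right) + c\right)} = \frac{3}{-6 + \left(\left(c^{2} + c^{3}\right) + c\right)} = \frac{3}{-6 + \left(c + c^{2} + c^{3}\right)} = \frac{3}{-6 + c + c^{2} + c^{3}}$)
$\frac{v{\left(-62 \right)}}{F{\left(59,49 \right)}} = \frac{3 \frac{1}{-6 - 62 + \left(-62\right)^{2} + \left(-62\right)^{3}}}{-79} = \frac{3}{-6 - 62 + 3844 - 238328} \left(- \frac{1}{79}\right) = \frac{3}{-234552} \left(- \frac{1}{79}\right) = 3 \left(- \frac{1}{234552}\right) \left(- \frac{1}{79}\right) = \left(- \frac{1}{78184}\right) \left(- \frac{1}{79}\right) = \frac{1}{6176536}$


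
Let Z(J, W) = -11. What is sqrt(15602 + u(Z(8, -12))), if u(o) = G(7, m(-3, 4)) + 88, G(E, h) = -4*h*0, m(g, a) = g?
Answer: sqrt(15690) ≈ 125.26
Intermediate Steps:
G(E, h) = 0
u(o) = 88 (u(o) = 0 + 88 = 88)
sqrt(15602 + u(Z(8, -12))) = sqrt(15602 + 88) = sqrt(15690)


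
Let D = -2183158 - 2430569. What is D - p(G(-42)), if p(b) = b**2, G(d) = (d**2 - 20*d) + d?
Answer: -11177571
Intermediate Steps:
D = -4613727
G(d) = d**2 - 19*d
D - p(G(-42)) = -4613727 - (-42*(-19 - 42))**2 = -4613727 - (-42*(-61))**2 = -4613727 - 1*2562**2 = -4613727 - 1*6563844 = -4613727 - 6563844 = -11177571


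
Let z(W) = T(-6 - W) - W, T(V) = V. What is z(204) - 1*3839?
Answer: -4253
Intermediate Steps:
z(W) = -6 - 2*W (z(W) = (-6 - W) - W = -6 - 2*W)
z(204) - 1*3839 = (-6 - 2*204) - 1*3839 = (-6 - 408) - 3839 = -414 - 3839 = -4253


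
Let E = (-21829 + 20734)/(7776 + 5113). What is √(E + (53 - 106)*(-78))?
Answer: √686752097559/12889 ≈ 64.296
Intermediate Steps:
E = -1095/12889 ≈ -0.084956
√(E + (53 - 106)*(-78)) = √(-1095/12889 + (53 - 106)*(-78)) = √(-1095/12889 - 53*(-78)) = √(-1095/12889 + 4134) = √(53282031/12889) = √686752097559/12889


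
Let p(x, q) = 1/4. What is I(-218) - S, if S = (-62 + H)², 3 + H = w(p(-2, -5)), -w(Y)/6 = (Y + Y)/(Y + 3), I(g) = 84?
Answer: -720253/169 ≈ -4261.9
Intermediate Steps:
p(x, q) = ¼
w(Y) = -12*Y/(3 + Y) (w(Y) = -6*(Y + Y)/(Y + 3) = -6*2*Y/(3 + Y) = -12*Y/(3 + Y))
H = -51/13 (H = -3 - 12*¼/(3 + ¼) = -3 - 12*¼/13/4 = -3 - 12*¼*4/13 = -3 - 12/13 = -51/13 ≈ -3.9231)
S = 734449/169 (S = (-62 - 51/13)² = (-857/13)² = 734449/169 ≈ 4345.9)
I(-218) - S = 84 - 1*734449/169 = 84 - 734449/169 = -720253/169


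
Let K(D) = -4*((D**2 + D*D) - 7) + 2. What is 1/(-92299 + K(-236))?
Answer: -1/537837 ≈ -1.8593e-6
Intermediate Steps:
K(D) = 30 - 8*D**2 (K(D) = -4*((D**2 + D**2) - 7) + 2 = -4*(2*D**2 - 7) + 2 = -4*(-7 + 2*D**2) + 2 = (28 - 8*D**2) + 2 = 30 - 8*D**2)
1/(-92299 + K(-236)) = 1/(-92299 + (30 - 8*(-236)**2)) = 1/(-92299 + (30 - 8*55696)) = 1/(-92299 + (30 - 445568)) = 1/(-92299 - 445538) = 1/(-537837) = -1/537837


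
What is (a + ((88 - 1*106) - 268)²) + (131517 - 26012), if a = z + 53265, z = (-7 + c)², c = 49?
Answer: 242330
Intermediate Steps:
z = 1764 (z = (-7 + 49)² = 42² = 1764)
a = 55029 (a = 1764 + 53265 = 55029)
(a + ((88 - 1*106) - 268)²) + (131517 - 26012) = (55029 + ((88 - 1*106) - 268)²) + (131517 - 26012) = (55029 + ((88 - 106) - 268)²) + 105505 = (55029 + (-18 - 268)²) + 105505 = (55029 + (-286)²) + 105505 = (55029 + 81796) + 105505 = 136825 + 105505 = 242330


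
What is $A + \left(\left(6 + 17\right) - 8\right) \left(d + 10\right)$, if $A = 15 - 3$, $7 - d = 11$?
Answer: $102$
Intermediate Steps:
$d = -4$ ($d = 7 - 11 = -4$)
$A = 12$
$A + \left(\left(6 + 17\right) - 8\right) \left(d + 10\right) = 12 + \left(\left(6 + 17\right) - 8\right) \left(-4 + 10\right) = 12 + \left(23 - 8\right) 6 = 12 + 15 \cdot 6 = 12 + 90 = 102$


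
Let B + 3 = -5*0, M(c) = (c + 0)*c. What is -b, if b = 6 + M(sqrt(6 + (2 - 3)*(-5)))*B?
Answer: 27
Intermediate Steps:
M(c) = c**2 (M(c) = c*c = c**2)
B = -3 (B = -3 - 5*0 = -3 + 0 = -3)
b = -27 (b = 6 + (sqrt(6 + (2 - 3)*(-5)))**2*(-3) = 6 + (sqrt(6 - 1*(-5)))**2*(-3) = 6 + (sqrt(6 + 5))**2*(-3) = 6 + (sqrt(11))**2*(-3) = 6 + 11*(-3) = 6 - 33 = -27)
-b = -1*(-27) = 27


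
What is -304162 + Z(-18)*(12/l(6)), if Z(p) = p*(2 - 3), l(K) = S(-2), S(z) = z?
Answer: -304270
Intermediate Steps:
l(K) = -2
Z(p) = -p (Z(p) = p*(-1) = -p)
-304162 + Z(-18)*(12/l(6)) = -304162 + (-1*(-18))*(12/(-2)) = -304162 + 18*(12*(-½)) = -304162 + 18*(-6) = -304162 - 108 = -304270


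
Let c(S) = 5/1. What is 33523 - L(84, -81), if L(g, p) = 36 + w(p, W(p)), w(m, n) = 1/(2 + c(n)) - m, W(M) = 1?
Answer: 233841/7 ≈ 33406.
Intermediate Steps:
c(S) = 5 (c(S) = 5*1 = 5)
w(m, n) = ⅐ - m (w(m, n) = 1/(2 + 5) - m = 1/7 - m = ⅐ - m)
L(g, p) = 253/7 - p (L(g, p) = 36 + (⅐ - p) = 253/7 - p)
33523 - L(84, -81) = 33523 - (253/7 - 1*(-81)) = 33523 - (253/7 + 81) = 33523 - 1*820/7 = 33523 - 820/7 = 233841/7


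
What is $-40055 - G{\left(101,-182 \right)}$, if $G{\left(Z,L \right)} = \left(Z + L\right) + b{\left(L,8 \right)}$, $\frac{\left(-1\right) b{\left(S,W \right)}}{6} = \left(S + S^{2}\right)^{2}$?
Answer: $6511012210$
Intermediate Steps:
$b{\left(S,W \right)} = - 6 \left(S + S^{2}\right)^{2}$
$G{\left(Z,L \right)} = L + Z - 6 L^{2} \left(1 + L\right)^{2}$ ($G{\left(Z,L \right)} = \left(Z + L\right) - 6 L^{2} \left(1 + L\right)^{2} = \left(L + Z\right) - 6 L^{2} \left(1 + L\right)^{2} = L + Z - 6 L^{2} \left(1 + L\right)^{2}$)
$-40055 - G{\left(101,-182 \right)} = -40055 - \left(-182 + 101 - 6 \left(-182\right)^{2} \left(1 - 182\right)^{2}\right) = -40055 - \left(-182 + 101 - 198744 \left(-181\right)^{2}\right) = -40055 - \left(-182 + 101 - 198744 \cdot 32761\right) = -40055 - \left(-182 + 101 - 6511052184\right) = -40055 - -6511052265 = -40055 + 6511052265 = 6511012210$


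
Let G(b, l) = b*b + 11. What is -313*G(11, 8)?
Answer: -41316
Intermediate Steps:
G(b, l) = 11 + b² (G(b, l) = b² + 11 = 11 + b²)
-313*G(11, 8) = -313*(11 + 11²) = -313*(11 + 121) = -313*132 = -41316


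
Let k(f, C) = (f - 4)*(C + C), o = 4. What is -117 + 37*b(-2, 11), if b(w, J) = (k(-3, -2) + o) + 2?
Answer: 1141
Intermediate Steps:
k(f, C) = 2*C*(-4 + f) (k(f, C) = (-4 + f)*(2*C) = 2*C*(-4 + f))
b(w, J) = 34 (b(w, J) = (2*(-2)*(-4 - 3) + 4) + 2 = (2*(-2)*(-7) + 4) + 2 = (28 + 4) + 2 = 32 + 2 = 34)
-117 + 37*b(-2, 11) = -117 + 37*34 = -117 + 1258 = 1141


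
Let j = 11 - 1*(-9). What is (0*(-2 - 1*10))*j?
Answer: 0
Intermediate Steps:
j = 20 (j = 11 + 9 = 20)
(0*(-2 - 1*10))*j = (0*(-2 - 1*10))*20 = (0*(-2 - 10))*20 = (0*(-12))*20 = 0*20 = 0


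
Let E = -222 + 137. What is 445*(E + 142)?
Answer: 25365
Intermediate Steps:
E = -85
445*(E + 142) = 445*(-85 + 142) = 445*57 = 25365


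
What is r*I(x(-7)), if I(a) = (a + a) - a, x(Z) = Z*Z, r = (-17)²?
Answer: 14161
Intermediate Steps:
r = 289
x(Z) = Z²
I(a) = a (I(a) = 2*a - a = a)
r*I(x(-7)) = 289*(-7)² = 289*49 = 14161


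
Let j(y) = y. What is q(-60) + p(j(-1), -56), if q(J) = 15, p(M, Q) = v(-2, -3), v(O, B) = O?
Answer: 13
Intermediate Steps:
p(M, Q) = -2
q(-60) + p(j(-1), -56) = 15 - 2 = 13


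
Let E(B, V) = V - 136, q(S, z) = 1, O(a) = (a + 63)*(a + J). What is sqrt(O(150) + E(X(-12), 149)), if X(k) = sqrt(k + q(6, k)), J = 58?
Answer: sqrt(44317) ≈ 210.52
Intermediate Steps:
O(a) = (58 + a)*(63 + a) (O(a) = (a + 63)*(a + 58) = (63 + a)*(58 + a) = (58 + a)*(63 + a))
X(k) = sqrt(1 + k) (X(k) = sqrt(k + 1) = sqrt(1 + k))
E(B, V) = -136 + V
sqrt(O(150) + E(X(-12), 149)) = sqrt((3654 + 150**2 + 121*150) + (-136 + 149)) = sqrt((3654 + 22500 + 18150) + 13) = sqrt(44304 + 13) = sqrt(44317)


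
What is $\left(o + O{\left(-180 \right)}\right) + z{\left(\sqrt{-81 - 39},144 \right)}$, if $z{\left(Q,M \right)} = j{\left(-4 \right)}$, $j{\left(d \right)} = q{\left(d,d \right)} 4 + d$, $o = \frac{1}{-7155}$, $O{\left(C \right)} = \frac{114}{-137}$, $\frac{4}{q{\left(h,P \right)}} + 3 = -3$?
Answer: $- \frac{7350707}{980235} \approx -7.4989$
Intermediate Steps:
$q{\left(h,P \right)} = - \frac{2}{3}$ ($q{\left(h,P \right)} = \frac{4}{-3 - 3} = \frac{4}{-6} = 4 \left(- \frac{1}{6}\right) = - \frac{2}{3}$)
$O{\left(C \right)} = - \frac{114}{137}$ ($O{\left(C \right)} = 114 \left(- \frac{1}{137}\right) = - \frac{114}{137}$)
$o = - \frac{1}{7155} \approx -0.00013976$
$j{\left(d \right)} = - \frac{8}{3} + d$ ($j{\left(d \right)} = \left(- \frac{2}{3}\right) 4 + d = - \frac{8}{3} + d$)
$z{\left(Q,M \right)} = - \frac{20}{3}$ ($z{\left(Q,M \right)} = - \frac{8}{3} - 4 = - \frac{20}{3}$)
$\left(o + O{\left(-180 \right)}\right) + z{\left(\sqrt{-81 - 39},144 \right)} = \left(- \frac{1}{7155} - \frac{114}{137}\right) - \frac{20}{3} = - \frac{815807}{980235} - \frac{20}{3} = - \frac{7350707}{980235}$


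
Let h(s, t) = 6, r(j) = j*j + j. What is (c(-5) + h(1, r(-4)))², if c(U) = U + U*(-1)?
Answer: 36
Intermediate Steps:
c(U) = 0 (c(U) = U - U = 0)
r(j) = j + j² (r(j) = j² + j = j + j²)
(c(-5) + h(1, r(-4)))² = (0 + 6)² = 6² = 36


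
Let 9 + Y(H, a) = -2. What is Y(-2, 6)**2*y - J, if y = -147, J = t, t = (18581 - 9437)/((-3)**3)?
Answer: -52345/3 ≈ -17448.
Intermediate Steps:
Y(H, a) = -11 (Y(H, a) = -9 - 2 = -11)
t = -1016/3 (t = 9144/(-27) = 9144*(-1/27) = -1016/3 ≈ -338.67)
J = -1016/3 ≈ -338.67
Y(-2, 6)**2*y - J = (-11)**2*(-147) - 1*(-1016/3) = 121*(-147) + 1016/3 = -17787 + 1016/3 = -52345/3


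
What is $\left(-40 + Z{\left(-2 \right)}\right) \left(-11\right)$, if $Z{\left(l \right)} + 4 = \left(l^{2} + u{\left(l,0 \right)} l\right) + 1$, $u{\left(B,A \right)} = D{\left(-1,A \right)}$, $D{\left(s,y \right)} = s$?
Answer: $407$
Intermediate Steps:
$u{\left(B,A \right)} = -1$
$Z{\left(l \right)} = -3 + l^{2} - l$ ($Z{\left(l \right)} = -4 + \left(\left(l^{2} - l\right) + 1\right) = -4 + \left(1 + l^{2} - l\right) = -3 + l^{2} - l$)
$\left(-40 + Z{\left(-2 \right)}\right) \left(-11\right) = \left(-40 - \left(1 - 4\right)\right) \left(-11\right) = \left(-40 + \left(-3 + 4 + 2\right)\right) \left(-11\right) = \left(-40 + 3\right) \left(-11\right) = \left(-37\right) \left(-11\right) = 407$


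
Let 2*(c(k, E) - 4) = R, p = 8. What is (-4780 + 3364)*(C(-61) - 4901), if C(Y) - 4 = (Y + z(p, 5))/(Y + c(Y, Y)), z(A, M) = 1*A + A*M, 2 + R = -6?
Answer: 422964864/61 ≈ 6.9338e+6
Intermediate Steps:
R = -8 (R = -2 - 6 = -8)
z(A, M) = A + A*M
c(k, E) = 0 (c(k, E) = 4 + (1/2)*(-8) = 4 - 4 = 0)
C(Y) = 4 + (48 + Y)/Y (C(Y) = 4 + (Y + 8*(1 + 5))/(Y + 0) = 4 + (Y + 8*6)/Y = 4 + (Y + 48)/Y = 4 + (48 + Y)/Y)
(-4780 + 3364)*(C(-61) - 4901) = (-4780 + 3364)*((5 + 48/(-61)) - 4901) = -1416*((5 + 48*(-1/61)) - 4901) = -1416*((5 - 48/61) - 4901) = -1416*(257/61 - 4901) = -1416*(-298704/61) = 422964864/61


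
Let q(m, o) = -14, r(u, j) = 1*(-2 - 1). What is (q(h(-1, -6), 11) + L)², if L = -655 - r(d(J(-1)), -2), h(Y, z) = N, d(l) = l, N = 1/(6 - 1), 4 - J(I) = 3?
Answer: 443556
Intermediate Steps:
J(I) = 1 (J(I) = 4 - 1*3 = 4 - 3 = 1)
N = ⅕ (N = 1/5 = ⅕ ≈ 0.20000)
h(Y, z) = ⅕
r(u, j) = -3 (r(u, j) = 1*(-3) = -3)
L = -652 (L = -655 - 1*(-3) = -655 + 3 = -652)
(q(h(-1, -6), 11) + L)² = (-14 - 652)² = (-666)² = 443556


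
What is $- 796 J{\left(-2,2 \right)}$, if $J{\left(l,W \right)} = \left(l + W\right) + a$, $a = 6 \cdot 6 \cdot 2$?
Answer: $-57312$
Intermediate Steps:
$a = 72$ ($a = 36 \cdot 2 = 72$)
$J{\left(l,W \right)} = 72 + W + l$ ($J{\left(l,W \right)} = \left(l + W\right) + 72 = \left(W + l\right) + 72 = 72 + W + l$)
$- 796 J{\left(-2,2 \right)} = - 796 \left(72 + 2 - 2\right) = \left(-796\right) 72 = -57312$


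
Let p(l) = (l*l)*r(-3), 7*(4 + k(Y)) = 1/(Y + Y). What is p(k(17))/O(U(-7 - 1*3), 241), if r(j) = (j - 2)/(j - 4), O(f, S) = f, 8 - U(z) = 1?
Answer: 4522005/2775556 ≈ 1.6292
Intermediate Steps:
U(z) = 7 (U(z) = 8 - 1*1 = 8 - 1 = 7)
k(Y) = -4 + 1/(14*Y) (k(Y) = -4 + 1/(7*(Y + Y)) = -4 + 1/(7*((2*Y))) = -4 + (1/(2*Y))/7 = -4 + 1/(14*Y))
r(j) = (-2 + j)/(-4 + j)
p(l) = 5*l²/7 (p(l) = (l*l)*((-2 - 3)/(-4 - 3)) = l²*(-5/(-7)) = l²*(-⅐*(-5)) = l²*(5/7) = 5*l²/7)
p(k(17))/O(U(-7 - 1*3), 241) = (5*(-4 + (1/14)/17)²/7)/7 = (5*(-4 + (1/14)*(1/17))²/7)*(⅐) = (5*(-4 + 1/238)²/7)*(⅐) = (5*(-951/238)²/7)*(⅐) = ((5/7)*(904401/56644))*(⅐) = (4522005/396508)*(⅐) = 4522005/2775556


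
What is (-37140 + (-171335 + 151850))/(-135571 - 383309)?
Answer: 3775/34592 ≈ 0.10913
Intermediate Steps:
(-37140 + (-171335 + 151850))/(-135571 - 383309) = (-37140 - 19485)/(-518880) = -56625*(-1/518880) = 3775/34592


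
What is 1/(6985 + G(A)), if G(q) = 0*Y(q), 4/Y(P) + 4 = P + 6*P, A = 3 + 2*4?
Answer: 1/6985 ≈ 0.00014316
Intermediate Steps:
A = 11 (A = 3 + 8 = 11)
Y(P) = 4/(-4 + 7*P) (Y(P) = 4/(-4 + (P + 6*P)) = 4/(-4 + 7*P))
G(q) = 0 (G(q) = 0*(4/(-4 + 7*q)) = 0)
1/(6985 + G(A)) = 1/(6985 + 0) = 1/6985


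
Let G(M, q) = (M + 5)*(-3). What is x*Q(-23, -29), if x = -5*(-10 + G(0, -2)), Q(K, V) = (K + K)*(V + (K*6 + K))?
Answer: 1092500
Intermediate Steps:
G(M, q) = -15 - 3*M (G(M, q) = (5 + M)*(-3) = -15 - 3*M)
Q(K, V) = 2*K*(V + 7*K) (Q(K, V) = (2*K)*(V + (6*K + K)) = (2*K)*(V + 7*K) = 2*K*(V + 7*K))
x = 125 (x = -5*(-10 + (-15 - 3*0)) = -5*(-10 + (-15 + 0)) = -5*(-10 - 15) = -5*(-25) = 125)
x*Q(-23, -29) = 125*(2*(-23)*(-29 + 7*(-23))) = 125*(2*(-23)*(-29 - 161)) = 125*(2*(-23)*(-190)) = 125*8740 = 1092500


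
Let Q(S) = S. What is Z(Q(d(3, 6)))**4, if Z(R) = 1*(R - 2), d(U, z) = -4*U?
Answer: 38416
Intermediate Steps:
Z(R) = -2 + R (Z(R) = 1*(-2 + R) = -2 + R)
Z(Q(d(3, 6)))**4 = (-2 - 4*3)**4 = (-2 - 12)**4 = (-14)**4 = 38416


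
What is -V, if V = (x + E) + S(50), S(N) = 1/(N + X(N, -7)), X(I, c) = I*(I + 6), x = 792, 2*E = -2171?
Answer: 418237/1425 ≈ 293.50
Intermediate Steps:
E = -2171/2 (E = (½)*(-2171) = -2171/2 ≈ -1085.5)
X(I, c) = I*(6 + I)
S(N) = 1/(N + N*(6 + N))
V = -418237/1425 (V = (792 - 2171/2) + 1/(50*(7 + 50)) = -587/2 + (1/50)/57 = -587/2 + (1/50)*(1/57) = -587/2 + 1/2850 = -418237/1425 ≈ -293.50)
-V = -1*(-418237/1425) = 418237/1425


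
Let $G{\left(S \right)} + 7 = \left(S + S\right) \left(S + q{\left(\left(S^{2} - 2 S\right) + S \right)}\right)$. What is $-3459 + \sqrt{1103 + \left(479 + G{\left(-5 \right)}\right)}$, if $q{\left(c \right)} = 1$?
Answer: $-3459 + \sqrt{1615} \approx -3418.8$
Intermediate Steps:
$G{\left(S \right)} = -7 + 2 S \left(1 + S\right)$ ($G{\left(S \right)} = -7 + \left(S + S\right) \left(S + 1\right) = -7 + 2 S \left(1 + S\right)$)
$-3459 + \sqrt{1103 + \left(479 + G{\left(-5 \right)}\right)} = -3459 + \sqrt{1103 + \left(479 + \left(-7 + 2 \left(-5\right) + 2 \left(-5\right)^{2}\right)\right)} = -3459 + \sqrt{1103 + \left(479 - -33\right)} = -3459 + \sqrt{1103 + \left(479 + 33\right)} = -3459 + \sqrt{1103 + 512} = -3459 + \sqrt{1615}$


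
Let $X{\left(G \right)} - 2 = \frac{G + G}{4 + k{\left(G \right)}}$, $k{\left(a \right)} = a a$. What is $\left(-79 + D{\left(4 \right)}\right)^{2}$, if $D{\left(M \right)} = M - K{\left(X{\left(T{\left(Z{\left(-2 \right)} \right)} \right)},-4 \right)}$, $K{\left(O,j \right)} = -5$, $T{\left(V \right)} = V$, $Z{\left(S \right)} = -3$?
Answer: $4900$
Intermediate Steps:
$k{\left(a \right)} = a^{2}$
$X{\left(G \right)} = 2 + \frac{2 G}{4 + G^{2}}$ ($X{\left(G \right)} = 2 + \frac{G + G}{4 + G^{2}} = 2 + \frac{2 G}{4 + G^{2}}$)
$D{\left(M \right)} = 5 + M$ ($D{\left(M \right)} = M - -5 = M + 5 = 5 + M$)
$\left(-79 + D{\left(4 \right)}\right)^{2} = \left(-79 + \left(5 + 4\right)\right)^{2} = \left(-79 + 9\right)^{2} = \left(-70\right)^{2} = 4900$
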